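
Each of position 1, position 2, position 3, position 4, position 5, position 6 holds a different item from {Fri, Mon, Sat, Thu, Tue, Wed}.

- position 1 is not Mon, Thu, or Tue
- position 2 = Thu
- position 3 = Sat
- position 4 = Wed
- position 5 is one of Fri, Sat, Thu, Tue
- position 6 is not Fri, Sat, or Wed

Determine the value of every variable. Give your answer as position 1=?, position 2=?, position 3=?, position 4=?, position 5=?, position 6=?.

position 2 must be Thu (only option left). Remove Thu from position 5, position 6.
position 3 has just one choice, so position 3 = Sat. So position 1, position 5 can't be Sat.
position 4's domain is down to {Wed}, so position 4 = Wed. Remove Wed from position 1.
position 1 has just one choice, so position 1 = Fri. Strike Fri from position 5.
That leaves position 5 = Tue. Remove Tue from position 6.
position 6's domain is down to {Mon}, so position 6 = Mon.

position 1=Fri, position 2=Thu, position 3=Sat, position 4=Wed, position 5=Tue, position 6=Mon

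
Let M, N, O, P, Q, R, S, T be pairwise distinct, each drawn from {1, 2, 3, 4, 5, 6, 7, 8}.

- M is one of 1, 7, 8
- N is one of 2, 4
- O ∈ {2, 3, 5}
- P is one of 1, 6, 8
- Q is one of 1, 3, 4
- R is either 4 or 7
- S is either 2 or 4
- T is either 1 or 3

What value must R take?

7

Among the 8 variables, 5 fits only O (and all 8 values in {1, 2, 3, 4, 5, 6, 7, 8} must be used), so O = 5.
Among the 7 still-open variables, 6 fits only P (and all 7 values in {1, 2, 3, 4, 6, 7, 8} must be used), so P = 6.
Among the 6 still-open variables, 8 fits only M (and all 6 values in {1, 2, 3, 4, 7, 8} must be used), so M = 8.
The 5 still-open variables together cover exactly {1, 2, 3, 4, 7} — 5 values for 5 variables — and 7 appears only in R's list, so R = 7.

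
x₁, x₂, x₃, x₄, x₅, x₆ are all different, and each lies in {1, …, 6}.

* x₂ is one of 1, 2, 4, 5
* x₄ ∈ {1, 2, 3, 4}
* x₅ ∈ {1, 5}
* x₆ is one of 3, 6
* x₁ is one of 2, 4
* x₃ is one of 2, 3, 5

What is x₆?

The 6 variables draw from only 6 values {1, 2, 3, 4, 5, 6}, so each is used; only x₆ can be 6, hence x₆ = 6.

6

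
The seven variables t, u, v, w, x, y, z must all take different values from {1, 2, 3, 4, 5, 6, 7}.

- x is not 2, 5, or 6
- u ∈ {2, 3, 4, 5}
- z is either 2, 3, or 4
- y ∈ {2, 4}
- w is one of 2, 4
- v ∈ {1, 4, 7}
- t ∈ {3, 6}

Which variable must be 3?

The 7 variables together cover exactly {1, 2, 3, 4, 5, 6, 7} — 7 values for 7 variables — and 5 appears only in u's list, so u = 5.
Among the 6 still-open variables, 6 fits only t (and all 6 values in {1, 2, 3, 4, 6, 7} must be used), so t = 6.
The 2 variables w and y are confined to {2, 4}, which locks those values in; drop them from v, x, z.
So 3 goes to z.

z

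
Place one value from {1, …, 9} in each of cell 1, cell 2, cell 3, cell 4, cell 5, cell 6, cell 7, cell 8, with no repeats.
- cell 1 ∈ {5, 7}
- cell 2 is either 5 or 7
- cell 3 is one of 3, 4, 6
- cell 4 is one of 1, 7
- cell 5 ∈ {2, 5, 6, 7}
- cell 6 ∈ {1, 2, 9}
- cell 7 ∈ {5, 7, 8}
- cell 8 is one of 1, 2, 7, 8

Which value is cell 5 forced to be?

The 2 variables cell 1 and cell 2 are confined to {5, 7}, which locks those values in; drop them from cell 4, cell 5, cell 7, cell 8.
cell 4 must be 1 (only option left). Eliminate 1 elsewhere: cell 6, cell 8.
cell 7 must be 8 (only option left). So cell 8 can't be 8.
cell 8 has just one choice, so cell 8 = 2. Strike 2 from cell 5, cell 6.
So cell 5 = 6.

6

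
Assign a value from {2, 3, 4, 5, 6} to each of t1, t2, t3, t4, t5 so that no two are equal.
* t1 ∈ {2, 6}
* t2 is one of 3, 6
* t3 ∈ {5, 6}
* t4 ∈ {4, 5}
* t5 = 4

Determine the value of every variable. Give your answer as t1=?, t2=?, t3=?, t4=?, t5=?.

t1=2, t2=3, t3=6, t4=5, t5=4

t5 has just one choice, so t5 = 4. Strike 4 from t4.
That leaves t4 = 5. Eliminate 5 elsewhere: t3.
t3's domain is down to {6}, so t3 = 6. So t1, t2 can't be 6.
t1's domain is down to {2}, so t1 = 2.
t2 has just one choice, so t2 = 3.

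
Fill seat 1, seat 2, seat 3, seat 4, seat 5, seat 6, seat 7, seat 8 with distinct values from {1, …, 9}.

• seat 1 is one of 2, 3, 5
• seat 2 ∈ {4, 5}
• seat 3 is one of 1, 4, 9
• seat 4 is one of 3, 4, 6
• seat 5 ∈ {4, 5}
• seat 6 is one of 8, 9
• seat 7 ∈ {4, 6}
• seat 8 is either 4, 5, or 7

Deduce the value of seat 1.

seat 2 and seat 5 between them cover only {4, 5} — a naked pair. Remove those values from seat 1, seat 3, seat 4, seat 7, seat 8.
seat 7 has just one choice, so seat 7 = 6. So seat 4 can't be 6.
seat 8 must be 7 (only option left).
seat 4 must be 3 (only option left). Eliminate 3 elsewhere: seat 1.
So seat 1 = 2.

2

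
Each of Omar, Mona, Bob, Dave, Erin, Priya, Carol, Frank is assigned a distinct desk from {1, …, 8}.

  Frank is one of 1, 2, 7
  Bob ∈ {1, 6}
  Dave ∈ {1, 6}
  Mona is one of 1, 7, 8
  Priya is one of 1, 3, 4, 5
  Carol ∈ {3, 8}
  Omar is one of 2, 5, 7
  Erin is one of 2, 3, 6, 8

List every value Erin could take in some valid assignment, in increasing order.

2, 3, 8

The 8 variables together cover exactly {1, 2, 3, 4, 5, 6, 7, 8} — 8 values for 8 variables — and 4 appears only in Priya's list, so Priya = 4.
Among the 7 still-open variables, 5 fits only Omar (and all 7 values in {1, 2, 3, 5, 6, 7, 8} must be used), so Omar = 5.
Bob and Dave between them cover only {1, 6} — a naked pair. Remove those values from Mona, Erin, Frank.
No further eliminations apply; Erin can still be any of 2, 3, 8.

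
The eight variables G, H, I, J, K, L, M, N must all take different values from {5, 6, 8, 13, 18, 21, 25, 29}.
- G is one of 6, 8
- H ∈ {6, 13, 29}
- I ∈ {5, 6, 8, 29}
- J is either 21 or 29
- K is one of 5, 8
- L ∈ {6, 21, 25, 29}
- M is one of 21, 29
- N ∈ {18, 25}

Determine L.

Among the 8 variables, 13 fits only H (and all 8 values in {5, 6, 8, 13, 18, 21, 25, 29} must be used), so H = 13.
The 7 still-open variables together cover exactly {5, 6, 8, 18, 21, 25, 29} — 7 values for 7 variables — and 18 appears only in N's list, so N = 18.
Among the 6 still-open variables, 25 fits only L (and all 6 values in {5, 6, 8, 21, 25, 29} must be used), so L = 25.

25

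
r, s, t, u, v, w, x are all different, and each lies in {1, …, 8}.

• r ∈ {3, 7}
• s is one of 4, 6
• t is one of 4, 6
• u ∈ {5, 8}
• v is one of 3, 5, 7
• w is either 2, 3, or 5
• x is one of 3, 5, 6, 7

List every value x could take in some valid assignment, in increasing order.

3, 5, 7

Among the 7 variables, 2 fits only w (and all 7 values in {2, 3, 4, 5, 6, 7, 8} must be used), so w = 2.
The 6 still-open variables draw from only 6 values {3, 4, 5, 6, 7, 8}, so each is used; only u can be 8, hence u = 8.
The 2 variables s and t are confined to {4, 6}, which locks those values in; drop them from x.
No further eliminations apply; x can still be any of 3, 5, 7.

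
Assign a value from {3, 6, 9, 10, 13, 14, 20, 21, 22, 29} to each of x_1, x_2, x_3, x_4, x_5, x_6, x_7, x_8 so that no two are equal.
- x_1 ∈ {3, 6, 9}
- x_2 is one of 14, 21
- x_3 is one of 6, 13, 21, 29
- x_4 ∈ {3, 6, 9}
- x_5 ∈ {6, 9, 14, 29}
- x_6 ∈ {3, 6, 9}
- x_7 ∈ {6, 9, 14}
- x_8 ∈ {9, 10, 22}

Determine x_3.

13

x_1, x_4, x_6 between them cover only {3, 6, 9} — a naked triple. Remove those values from x_3, x_5, x_7, x_8.
x_7 must be 14 (only option left). Eliminate 14 elsewhere: x_2, x_5.
x_2's domain is down to {21}, so x_2 = 21. Strike 21 from x_3.
x_5 has just one choice, so x_5 = 29. Strike 29 from x_3.
So x_3 = 13.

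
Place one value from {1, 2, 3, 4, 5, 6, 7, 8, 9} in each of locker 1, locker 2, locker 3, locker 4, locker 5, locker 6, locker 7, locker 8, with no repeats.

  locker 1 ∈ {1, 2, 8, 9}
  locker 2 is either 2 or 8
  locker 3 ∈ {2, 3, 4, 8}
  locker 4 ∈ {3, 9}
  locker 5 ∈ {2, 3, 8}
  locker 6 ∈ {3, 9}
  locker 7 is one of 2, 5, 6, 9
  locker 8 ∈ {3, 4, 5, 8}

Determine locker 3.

The 8 variables draw from only 8 values {1, 2, 3, 4, 5, 6, 8, 9}, so each is used; only locker 1 can be 1, hence locker 1 = 1.
Among the 7 still-open variables, 6 fits only locker 7 (and all 7 values in {2, 3, 4, 5, 6, 8, 9} must be used), so locker 7 = 6.
The 6 still-open variables draw from only 6 values {2, 3, 4, 5, 8, 9}, so each is used; only locker 8 can be 5, hence locker 8 = 5.
The 5 still-open variables draw from only 5 values {2, 3, 4, 8, 9}, so each is used; only locker 3 can be 4, hence locker 3 = 4.

4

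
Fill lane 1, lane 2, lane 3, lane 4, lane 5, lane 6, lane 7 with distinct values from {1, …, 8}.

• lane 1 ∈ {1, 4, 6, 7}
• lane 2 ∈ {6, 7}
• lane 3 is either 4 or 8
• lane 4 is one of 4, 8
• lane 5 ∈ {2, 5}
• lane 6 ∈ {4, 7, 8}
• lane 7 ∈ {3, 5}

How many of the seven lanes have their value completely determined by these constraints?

3

lane 3 and lane 4 between them cover only {4, 8} — a naked pair. Remove those values from lane 1, lane 6.
lane 6 must be 7 (only option left). Remove 7 from lane 1, lane 2.
lane 2's domain is down to {6}, so lane 2 = 6. Remove 6 from lane 1.
lane 1 must be 1 (only option left).
Determined: lane 1=1, lane 2=6, lane 6=7. The other lanes each still have more than one consistent value. That makes 3.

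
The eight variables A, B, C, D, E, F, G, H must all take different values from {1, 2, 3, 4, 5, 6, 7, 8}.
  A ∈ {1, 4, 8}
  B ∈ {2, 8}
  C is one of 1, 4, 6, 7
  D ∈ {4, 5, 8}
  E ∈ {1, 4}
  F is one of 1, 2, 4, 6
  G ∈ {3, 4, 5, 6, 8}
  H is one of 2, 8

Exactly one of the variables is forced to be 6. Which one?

F

Among the 8 variables, 3 fits only G (and all 8 values in {1, 2, 3, 4, 5, 6, 7, 8} must be used), so G = 3.
Among the 7 still-open variables, 5 fits only D (and all 7 values in {1, 2, 4, 5, 6, 7, 8} must be used), so D = 5.
Among the 6 still-open variables, 7 fits only C (and all 6 values in {1, 2, 4, 6, 7, 8} must be used), so C = 7.
The 5 still-open variables draw from only 5 values {1, 2, 4, 6, 8}, so each is used; only F can be 6, hence F = 6.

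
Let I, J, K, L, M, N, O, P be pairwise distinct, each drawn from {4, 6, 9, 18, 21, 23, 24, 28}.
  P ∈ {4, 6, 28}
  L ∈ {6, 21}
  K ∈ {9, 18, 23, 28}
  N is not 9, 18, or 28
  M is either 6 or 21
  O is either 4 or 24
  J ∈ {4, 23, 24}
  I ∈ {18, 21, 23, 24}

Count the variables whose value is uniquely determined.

The 8 variables draw from only 8 values {4, 6, 9, 18, 21, 23, 24, 28}, so each is used; only K can be 9, hence K = 9.
The 7 still-open variables together cover exactly {4, 6, 18, 21, 23, 24, 28} — 7 values for 7 variables — and 18 appears only in I's list, so I = 18.
Among the 6 still-open variables, 28 fits only P (and all 6 values in {4, 6, 21, 23, 24, 28} must be used), so P = 28.
The 2 variables L and M are confined to {6, 21}, which locks those values in; drop them from N.
Determined: I=18, K=9, P=28. The other variables each still have more than one consistent value. That makes 3.

3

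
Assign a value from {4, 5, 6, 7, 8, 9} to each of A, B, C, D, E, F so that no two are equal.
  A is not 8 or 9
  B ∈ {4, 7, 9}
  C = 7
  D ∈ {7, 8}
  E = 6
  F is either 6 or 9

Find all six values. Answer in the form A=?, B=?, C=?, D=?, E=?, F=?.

A=5, B=4, C=7, D=8, E=6, F=9

C's domain is down to {7}, so C = 7. Eliminate 7 elsewhere: A, B, D.
That leaves D = 8.
That leaves E = 6. Strike 6 from A, F.
That leaves F = 9. Remove 9 from B.
That leaves B = 4. Strike 4 from A.
A's domain is down to {5}, so A = 5.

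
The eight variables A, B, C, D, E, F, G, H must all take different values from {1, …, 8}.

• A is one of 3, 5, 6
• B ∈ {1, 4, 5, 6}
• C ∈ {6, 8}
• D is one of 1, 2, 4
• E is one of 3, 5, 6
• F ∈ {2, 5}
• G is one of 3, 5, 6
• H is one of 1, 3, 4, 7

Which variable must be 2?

Among the 8 variables, 7 fits only H (and all 8 values in {1, 2, 3, 4, 5, 6, 7, 8} must be used), so H = 7.
Among the 7 still-open variables, 8 fits only C (and all 7 values in {1, 2, 3, 4, 5, 6, 8} must be used), so C = 8.
A, E, G between them cover only {3, 5, 6} — a naked triple. Remove those values from B, F.
So 2 goes to F.

F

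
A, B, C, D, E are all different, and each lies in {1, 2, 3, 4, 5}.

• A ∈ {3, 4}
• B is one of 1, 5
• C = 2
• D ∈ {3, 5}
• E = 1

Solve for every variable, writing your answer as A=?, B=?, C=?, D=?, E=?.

C has just one choice, so C = 2.
E's domain is down to {1}, so E = 1. Remove 1 from B.
B's domain is down to {5}, so B = 5. Remove 5 from D.
D's domain is down to {3}, so D = 3. Strike 3 from A.
A must be 4 (only option left).

A=4, B=5, C=2, D=3, E=1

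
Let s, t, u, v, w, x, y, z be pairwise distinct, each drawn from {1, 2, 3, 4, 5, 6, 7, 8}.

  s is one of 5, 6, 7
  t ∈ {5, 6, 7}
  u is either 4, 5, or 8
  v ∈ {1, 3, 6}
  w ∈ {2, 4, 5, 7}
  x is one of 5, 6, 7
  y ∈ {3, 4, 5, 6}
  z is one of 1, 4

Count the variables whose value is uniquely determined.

2

The 8 variables together cover exactly {1, 2, 3, 4, 5, 6, 7, 8} — 8 values for 8 variables — and 2 appears only in w's list, so w = 2.
The 7 still-open variables draw from only 7 values {1, 3, 4, 5, 6, 7, 8}, so each is used; only u can be 8, hence u = 8.
The 3 variables s, t, x are confined to {5, 6, 7}, which locks those values in; drop them from v, y.
Determined: u=8, w=2. The other variables each still have more than one consistent value. That makes 2.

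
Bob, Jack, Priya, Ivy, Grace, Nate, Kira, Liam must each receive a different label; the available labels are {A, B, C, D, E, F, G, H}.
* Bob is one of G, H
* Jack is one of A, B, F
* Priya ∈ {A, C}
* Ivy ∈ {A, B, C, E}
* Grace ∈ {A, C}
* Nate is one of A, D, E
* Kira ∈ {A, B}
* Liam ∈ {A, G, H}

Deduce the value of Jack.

Among the 8 variables, D fits only Nate (and all 8 values in {A, B, C, D, E, F, G, H} must be used), so Nate = D.
Among the 7 still-open variables, E fits only Ivy (and all 7 values in {A, B, C, E, F, G, H} must be used), so Ivy = E.
The 6 still-open variables draw from only 6 values {A, B, C, F, G, H}, so each is used; only Jack can be F, hence Jack = F.

F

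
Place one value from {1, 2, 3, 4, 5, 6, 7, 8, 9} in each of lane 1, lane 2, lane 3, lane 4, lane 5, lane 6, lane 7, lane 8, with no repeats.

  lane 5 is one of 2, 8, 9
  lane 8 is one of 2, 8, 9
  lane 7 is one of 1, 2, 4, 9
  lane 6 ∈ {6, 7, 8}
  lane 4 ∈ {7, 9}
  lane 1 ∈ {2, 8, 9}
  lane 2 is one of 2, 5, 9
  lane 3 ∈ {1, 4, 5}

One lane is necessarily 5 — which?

Among the 8 variables, 6 fits only lane 6 (and all 8 values in {1, 2, 4, 5, 6, 7, 8, 9} must be used), so lane 6 = 6.
The 7 still-open variables together cover exactly {1, 2, 4, 5, 7, 8, 9} — 7 values for 7 variables — and 7 appears only in lane 4's list, so lane 4 = 7.
The 3 variables lane 1, lane 5, lane 8 are confined to {2, 8, 9}, which locks those values in; drop them from lane 2, lane 7.
So 5 goes to lane 2.

lane 2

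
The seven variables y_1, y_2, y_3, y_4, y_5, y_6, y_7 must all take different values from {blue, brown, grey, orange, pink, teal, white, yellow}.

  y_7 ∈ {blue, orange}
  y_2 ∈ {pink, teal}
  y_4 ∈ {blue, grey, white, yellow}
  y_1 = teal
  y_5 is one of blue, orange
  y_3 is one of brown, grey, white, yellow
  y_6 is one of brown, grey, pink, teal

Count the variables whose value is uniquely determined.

y_1's domain is down to {teal}, so y_1 = teal. Remove teal from y_2, y_6.
y_2 has just one choice, so y_2 = pink. Strike pink from y_6.
The 2 variables y_5 and y_7 are confined to {blue, orange}, which locks those values in; drop them from y_4.
Determined: y_1=teal, y_2=pink. The other variables each still have more than one consistent value. That makes 2.

2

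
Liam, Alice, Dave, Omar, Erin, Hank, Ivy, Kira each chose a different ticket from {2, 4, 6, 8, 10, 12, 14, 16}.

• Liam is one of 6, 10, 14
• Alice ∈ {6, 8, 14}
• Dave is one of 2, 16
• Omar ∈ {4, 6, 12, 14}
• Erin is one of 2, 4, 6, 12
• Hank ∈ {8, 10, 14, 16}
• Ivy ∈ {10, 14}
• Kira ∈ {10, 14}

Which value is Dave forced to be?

2

The 2 variables Ivy and Kira are confined to {10, 14}, which locks those values in; drop them from Liam, Alice, Omar, Hank.
Liam has just one choice, so Liam = 6. So Alice, Omar, Erin can't be 6.
That leaves Alice = 8. Remove 8 from Hank.
Hank must be 16 (only option left). Strike 16 from Dave.
So Dave = 2.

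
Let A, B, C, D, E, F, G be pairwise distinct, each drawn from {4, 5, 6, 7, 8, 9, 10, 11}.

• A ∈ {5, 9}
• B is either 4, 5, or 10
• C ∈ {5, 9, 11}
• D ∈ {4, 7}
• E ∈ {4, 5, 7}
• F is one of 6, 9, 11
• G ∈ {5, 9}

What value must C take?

The 7 variables together cover exactly {4, 5, 6, 7, 9, 10, 11} — 7 values for 7 variables — and 6 appears only in F's list, so F = 6.
Among the 6 still-open variables, 10 fits only B (and all 6 values in {4, 5, 7, 9, 10, 11} must be used), so B = 10.
The 5 still-open variables together cover exactly {4, 5, 7, 9, 11} — 5 values for 5 variables — and 11 appears only in C's list, so C = 11.

11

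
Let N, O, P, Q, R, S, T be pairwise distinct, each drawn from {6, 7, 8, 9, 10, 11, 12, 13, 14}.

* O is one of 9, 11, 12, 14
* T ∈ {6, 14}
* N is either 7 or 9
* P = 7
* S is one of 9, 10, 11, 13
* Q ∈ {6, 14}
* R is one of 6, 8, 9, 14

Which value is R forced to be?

P's domain is down to {7}, so P = 7. So N can't be 7.
That leaves N = 9. So O, R, S can't be 9.
The 2 variables Q and T are confined to {6, 14}, which locks those values in; drop them from O, R.
So R = 8.

8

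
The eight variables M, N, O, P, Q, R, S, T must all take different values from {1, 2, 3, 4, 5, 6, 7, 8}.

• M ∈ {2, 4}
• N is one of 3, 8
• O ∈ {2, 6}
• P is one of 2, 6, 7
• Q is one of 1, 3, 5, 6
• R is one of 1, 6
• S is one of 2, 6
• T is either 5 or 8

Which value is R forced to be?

1

The 8 variables together cover exactly {1, 2, 3, 4, 5, 6, 7, 8} — 8 values for 8 variables — and 4 appears only in M's list, so M = 4.
The 7 still-open variables draw from only 7 values {1, 2, 3, 5, 6, 7, 8}, so each is used; only P can be 7, hence P = 7.
O and S between them cover only {2, 6} — a naked pair. Remove those values from Q, R.
So R = 1.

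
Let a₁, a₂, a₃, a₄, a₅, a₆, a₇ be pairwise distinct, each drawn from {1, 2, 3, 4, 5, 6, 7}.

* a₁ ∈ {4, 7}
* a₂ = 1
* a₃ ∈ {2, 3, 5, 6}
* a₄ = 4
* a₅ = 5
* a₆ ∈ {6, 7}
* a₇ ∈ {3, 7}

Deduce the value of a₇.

3

a₂ must be 1 (only option left).
a₄ must be 4 (only option left). Remove 4 from a₁.
a₅ must be 5 (only option left). Strike 5 from a₃.
a₁ has just one choice, so a₁ = 7. So a₆, a₇ can't be 7.
So a₇ = 3.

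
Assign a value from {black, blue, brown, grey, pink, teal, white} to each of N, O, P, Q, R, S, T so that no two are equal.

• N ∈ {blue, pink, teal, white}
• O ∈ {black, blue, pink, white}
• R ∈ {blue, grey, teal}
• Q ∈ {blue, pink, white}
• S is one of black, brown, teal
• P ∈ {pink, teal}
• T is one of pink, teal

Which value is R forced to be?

Among the 7 variables, brown fits only S (and all 7 values in {black, blue, brown, grey, pink, teal, white} must be used), so S = brown.
The 6 still-open variables draw from only 6 values {black, blue, grey, pink, teal, white}, so each is used; only O can be black, hence O = black.
Among the 5 still-open variables, grey fits only R (and all 5 values in {blue, grey, pink, teal, white} must be used), so R = grey.

grey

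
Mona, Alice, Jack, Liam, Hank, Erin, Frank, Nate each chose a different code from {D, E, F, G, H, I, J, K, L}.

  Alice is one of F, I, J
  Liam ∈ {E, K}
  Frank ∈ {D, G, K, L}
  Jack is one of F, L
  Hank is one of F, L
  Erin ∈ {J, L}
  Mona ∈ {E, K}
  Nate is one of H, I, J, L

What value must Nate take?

Mona and Liam between them cover only {E, K} — a naked pair. Remove those values from Frank.
The 2 variables Jack and Hank are confined to {F, L}, which locks those values in; drop them from Alice, Erin, Frank, Nate.
Erin must be J (only option left). Remove J from Alice, Nate.
Alice's domain is down to {I}, so Alice = I. Strike I from Nate.
So Nate = H.

H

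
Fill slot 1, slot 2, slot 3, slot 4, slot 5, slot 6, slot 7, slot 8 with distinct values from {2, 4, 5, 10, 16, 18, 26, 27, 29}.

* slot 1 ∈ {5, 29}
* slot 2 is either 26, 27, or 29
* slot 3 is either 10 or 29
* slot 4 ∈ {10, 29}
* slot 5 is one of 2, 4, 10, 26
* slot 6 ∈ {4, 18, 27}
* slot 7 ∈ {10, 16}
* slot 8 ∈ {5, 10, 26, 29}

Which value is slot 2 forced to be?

slot 3 and slot 4 between them cover only {10, 29} — a naked pair. Remove those values from slot 1, slot 2, slot 5, slot 7, slot 8.
slot 1 has just one choice, so slot 1 = 5. Remove 5 from slot 8.
slot 7 must be 16 (only option left).
slot 8 has just one choice, so slot 8 = 26. Remove 26 from slot 2, slot 5.
So slot 2 = 27.

27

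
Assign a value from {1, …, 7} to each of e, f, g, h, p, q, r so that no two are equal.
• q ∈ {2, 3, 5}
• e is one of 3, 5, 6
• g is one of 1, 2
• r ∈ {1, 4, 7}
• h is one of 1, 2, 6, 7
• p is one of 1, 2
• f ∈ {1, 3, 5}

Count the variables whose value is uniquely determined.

The 7 variables draw from only 7 values {1, 2, 3, 4, 5, 6, 7}, so each is used; only r can be 4, hence r = 4.
The 6 still-open variables together cover exactly {1, 2, 3, 5, 6, 7} — 6 values for 6 variables — and 7 appears only in h's list, so h = 7.
The 5 still-open variables together cover exactly {1, 2, 3, 5, 6} — 5 values for 5 variables — and 6 appears only in e's list, so e = 6.
g and p share exactly the 2 values {1, 2}; by pigeonhole those values go to them, so strike 1, 2 from f, q.
Determined: e=6, h=7, r=4. The other variables each still have more than one consistent value. That makes 3.

3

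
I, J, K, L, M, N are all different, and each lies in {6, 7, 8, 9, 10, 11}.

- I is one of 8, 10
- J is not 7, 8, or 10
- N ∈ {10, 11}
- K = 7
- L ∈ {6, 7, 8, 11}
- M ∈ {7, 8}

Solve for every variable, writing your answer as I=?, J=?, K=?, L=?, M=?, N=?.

I=10, J=9, K=7, L=6, M=8, N=11

K's domain is down to {7}, so K = 7. Remove 7 from L, M.
That leaves M = 8. Eliminate 8 elsewhere: I, L.
I must be 10 (only option left). Remove 10 from N.
N must be 11 (only option left). So J, L can't be 11.
L's domain is down to {6}, so L = 6. Eliminate 6 elsewhere: J.
J's domain is down to {9}, so J = 9.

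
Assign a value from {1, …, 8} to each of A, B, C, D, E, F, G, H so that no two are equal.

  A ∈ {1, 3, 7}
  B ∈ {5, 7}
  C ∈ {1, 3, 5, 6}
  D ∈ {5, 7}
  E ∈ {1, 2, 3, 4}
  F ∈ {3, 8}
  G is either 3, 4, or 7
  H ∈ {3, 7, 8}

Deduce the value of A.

The 8 variables together cover exactly {1, 2, 3, 4, 5, 6, 7, 8} — 8 values for 8 variables — and 2 appears only in E's list, so E = 2.
The 7 still-open variables draw from only 7 values {1, 3, 4, 5, 6, 7, 8}, so each is used; only G can be 4, hence G = 4.
Among the 6 still-open variables, 6 fits only C (and all 6 values in {1, 3, 5, 6, 7, 8} must be used), so C = 6.
The 5 still-open variables draw from only 5 values {1, 3, 5, 7, 8}, so each is used; only A can be 1, hence A = 1.

1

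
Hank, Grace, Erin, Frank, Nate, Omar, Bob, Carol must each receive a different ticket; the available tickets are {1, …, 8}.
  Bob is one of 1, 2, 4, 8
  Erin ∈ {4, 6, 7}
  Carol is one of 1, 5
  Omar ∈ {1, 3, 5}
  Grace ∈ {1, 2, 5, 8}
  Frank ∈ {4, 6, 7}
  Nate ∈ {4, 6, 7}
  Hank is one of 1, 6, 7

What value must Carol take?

The 8 variables together cover exactly {1, 2, 3, 4, 5, 6, 7, 8} — 8 values for 8 variables — and 3 appears only in Omar's list, so Omar = 3.
Erin, Frank, Nate between them cover only {4, 6, 7} — a naked triple. Remove those values from Hank, Bob.
Hank must be 1 (only option left). So Grace, Bob, Carol can't be 1.
So Carol = 5.

5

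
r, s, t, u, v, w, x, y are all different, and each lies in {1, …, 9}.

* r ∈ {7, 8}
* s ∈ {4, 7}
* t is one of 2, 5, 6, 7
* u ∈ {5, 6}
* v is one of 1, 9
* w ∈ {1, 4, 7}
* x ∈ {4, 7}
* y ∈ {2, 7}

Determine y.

Among the 8 variables, 8 fits only r (and all 8 values in {1, 2, 4, 5, 6, 7, 8, 9} must be used), so r = 8.
The 7 still-open variables draw from only 7 values {1, 2, 4, 5, 6, 7, 9}, so each is used; only v can be 9, hence v = 9.
The 6 still-open variables draw from only 6 values {1, 2, 4, 5, 6, 7}, so each is used; only w can be 1, hence w = 1.
s and x between them cover only {4, 7} — a naked pair. Remove those values from t, y.
So y = 2.

2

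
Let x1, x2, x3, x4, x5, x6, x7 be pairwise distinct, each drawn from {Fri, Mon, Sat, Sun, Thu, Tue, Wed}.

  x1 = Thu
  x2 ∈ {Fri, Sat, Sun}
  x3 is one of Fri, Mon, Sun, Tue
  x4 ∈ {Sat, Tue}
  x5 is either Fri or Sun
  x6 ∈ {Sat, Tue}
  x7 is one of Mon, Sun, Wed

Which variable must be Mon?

x1 must be Thu (only option left).
The 6 still-open variables draw from only 6 values {Fri, Mon, Sat, Sun, Tue, Wed}, so each is used; only x7 can be Wed, hence x7 = Wed.
The 5 still-open variables together cover exactly {Fri, Mon, Sat, Sun, Tue} — 5 values for 5 variables — and Mon appears only in x3's list, so x3 = Mon.

x3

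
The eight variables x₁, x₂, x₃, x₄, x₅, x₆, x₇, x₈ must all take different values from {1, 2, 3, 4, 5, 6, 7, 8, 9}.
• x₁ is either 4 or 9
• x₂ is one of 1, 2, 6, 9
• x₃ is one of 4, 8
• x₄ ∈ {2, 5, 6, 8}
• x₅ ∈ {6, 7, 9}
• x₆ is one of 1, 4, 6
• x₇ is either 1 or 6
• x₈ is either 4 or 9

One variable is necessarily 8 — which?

Among the 8 variables, 5 fits only x₄ (and all 8 values in {1, 2, 4, 5, 6, 7, 8, 9} must be used), so x₄ = 5.
The 7 still-open variables draw from only 7 values {1, 2, 4, 6, 7, 8, 9}, so each is used; only x₂ can be 2, hence x₂ = 2.
The 6 still-open variables together cover exactly {1, 4, 6, 7, 8, 9} — 6 values for 6 variables — and 7 appears only in x₅'s list, so x₅ = 7.
The 5 still-open variables together cover exactly {1, 4, 6, 8, 9} — 5 values for 5 variables — and 8 appears only in x₃'s list, so x₃ = 8.

x₃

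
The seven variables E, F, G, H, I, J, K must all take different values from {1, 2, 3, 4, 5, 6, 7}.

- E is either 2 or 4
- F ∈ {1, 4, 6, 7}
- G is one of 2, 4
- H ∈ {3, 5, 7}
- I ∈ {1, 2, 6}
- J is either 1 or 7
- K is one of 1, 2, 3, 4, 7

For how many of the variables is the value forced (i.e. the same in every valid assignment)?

2

Among the 7 variables, 5 fits only H (and all 7 values in {1, 2, 3, 4, 5, 6, 7} must be used), so H = 5.
The 6 still-open variables together cover exactly {1, 2, 3, 4, 6, 7} — 6 values for 6 variables — and 3 appears only in K's list, so K = 3.
E and G between them cover only {2, 4} — a naked pair. Remove those values from F, I.
Determined: H=5, K=3. The other variables each still have more than one consistent value. That makes 2.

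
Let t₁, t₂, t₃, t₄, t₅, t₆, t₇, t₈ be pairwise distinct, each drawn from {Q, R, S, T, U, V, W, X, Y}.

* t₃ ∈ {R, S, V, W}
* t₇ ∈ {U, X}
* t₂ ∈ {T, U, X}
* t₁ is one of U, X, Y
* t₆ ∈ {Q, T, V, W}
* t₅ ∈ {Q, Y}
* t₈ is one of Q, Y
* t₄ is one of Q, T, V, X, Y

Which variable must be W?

t₆

t₅ and t₈ between them cover only {Q, Y} — a naked pair. Remove those values from t₁, t₄, t₆.
t₁ and t₇ share exactly the 2 values {U, X}; by pigeonhole those values go to them, so strike U, X from t₂, t₄.
t₂ has just one choice, so t₂ = T. Strike T from t₄, t₆.
t₄'s domain is down to {V}, so t₄ = V. So t₃, t₆ can't be V.
So W goes to t₆.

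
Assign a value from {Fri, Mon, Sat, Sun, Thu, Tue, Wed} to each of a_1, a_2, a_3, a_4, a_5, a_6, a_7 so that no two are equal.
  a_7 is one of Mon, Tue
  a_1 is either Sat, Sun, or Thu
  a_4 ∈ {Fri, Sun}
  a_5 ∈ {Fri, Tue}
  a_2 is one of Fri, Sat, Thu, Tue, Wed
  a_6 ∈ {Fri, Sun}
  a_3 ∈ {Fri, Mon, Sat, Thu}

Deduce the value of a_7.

The 7 variables together cover exactly {Fri, Mon, Sat, Sun, Thu, Tue, Wed} — 7 values for 7 variables — and Wed appears only in a_2's list, so a_2 = Wed.
a_4 and a_6 share exactly the 2 values {Fri, Sun}; by pigeonhole those values go to them, so strike Fri, Sun from a_1, a_3, a_5.
a_5's domain is down to {Tue}, so a_5 = Tue. Eliminate Tue elsewhere: a_7.
So a_7 = Mon.

Mon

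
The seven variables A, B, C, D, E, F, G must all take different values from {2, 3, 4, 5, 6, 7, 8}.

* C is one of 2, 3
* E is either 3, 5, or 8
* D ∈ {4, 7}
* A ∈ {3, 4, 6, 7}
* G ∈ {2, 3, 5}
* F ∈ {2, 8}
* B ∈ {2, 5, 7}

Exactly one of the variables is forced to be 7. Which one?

The 7 variables draw from only 7 values {2, 3, 4, 5, 6, 7, 8}, so each is used; only A can be 6, hence A = 6.
The 6 still-open variables draw from only 6 values {2, 3, 4, 5, 7, 8}, so each is used; only D can be 4, hence D = 4.
The 5 still-open variables together cover exactly {2, 3, 5, 7, 8} — 5 values for 5 variables — and 7 appears only in B's list, so B = 7.

B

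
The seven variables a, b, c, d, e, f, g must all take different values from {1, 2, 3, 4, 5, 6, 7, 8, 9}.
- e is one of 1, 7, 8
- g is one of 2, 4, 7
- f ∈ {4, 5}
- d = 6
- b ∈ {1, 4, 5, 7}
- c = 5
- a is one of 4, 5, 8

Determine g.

2

c must be 5 (only option left). Eliminate 5 elsewhere: a, b, f.
d's domain is down to {6}, so d = 6.
f has just one choice, so f = 4. Strike 4 from a, b, g.
a has just one choice, so a = 8. Remove 8 from e.
Among the 3 still-open variables, 2 fits only g (and all 3 values in {1, 2, 7} must be used), so g = 2.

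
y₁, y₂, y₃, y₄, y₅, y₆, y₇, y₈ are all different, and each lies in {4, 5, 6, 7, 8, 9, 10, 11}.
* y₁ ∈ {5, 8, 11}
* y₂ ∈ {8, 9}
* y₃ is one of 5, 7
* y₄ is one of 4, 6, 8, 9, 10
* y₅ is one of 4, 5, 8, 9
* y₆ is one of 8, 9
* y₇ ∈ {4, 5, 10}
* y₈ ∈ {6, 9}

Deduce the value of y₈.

The 8 variables draw from only 8 values {4, 5, 6, 7, 8, 9, 10, 11}, so each is used; only y₃ can be 7, hence y₃ = 7.
The 7 still-open variables together cover exactly {4, 5, 6, 8, 9, 10, 11} — 7 values for 7 variables — and 11 appears only in y₁'s list, so y₁ = 11.
y₂ and y₆ share exactly the 2 values {8, 9}; by pigeonhole those values go to them, so strike 8, 9 from y₄, y₅, y₈.
So y₈ = 6.

6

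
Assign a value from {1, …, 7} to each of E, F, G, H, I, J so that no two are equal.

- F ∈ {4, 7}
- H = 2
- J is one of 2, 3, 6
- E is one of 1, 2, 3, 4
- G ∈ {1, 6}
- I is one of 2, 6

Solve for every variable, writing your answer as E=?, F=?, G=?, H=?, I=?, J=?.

H must be 2 (only option left). Eliminate 2 elsewhere: E, I, J.
I has just one choice, so I = 6. Remove 6 from G, J.
J has just one choice, so J = 3. So E can't be 3.
G's domain is down to {1}, so G = 1. Eliminate 1 elsewhere: E.
E's domain is down to {4}, so E = 4. So F can't be 4.
F has just one choice, so F = 7.

E=4, F=7, G=1, H=2, I=6, J=3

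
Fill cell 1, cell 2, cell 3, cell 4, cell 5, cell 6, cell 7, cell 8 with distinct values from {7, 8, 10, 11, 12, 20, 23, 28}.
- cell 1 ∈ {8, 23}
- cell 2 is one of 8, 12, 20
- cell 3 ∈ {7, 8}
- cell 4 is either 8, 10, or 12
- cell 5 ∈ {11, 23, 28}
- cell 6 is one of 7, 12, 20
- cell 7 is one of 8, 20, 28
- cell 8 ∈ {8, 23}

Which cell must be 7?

Among the 8 variables, 10 fits only cell 4 (and all 8 values in {7, 8, 10, 11, 12, 20, 23, 28} must be used), so cell 4 = 10.
The 7 still-open variables together cover exactly {7, 8, 11, 12, 20, 23, 28} — 7 values for 7 variables — and 11 appears only in cell 5's list, so cell 5 = 11.
The 6 still-open variables draw from only 6 values {7, 8, 12, 20, 23, 28}, so each is used; only cell 7 can be 28, hence cell 7 = 28.
cell 1 and cell 8 between them cover only {8, 23} — a naked pair. Remove those values from cell 2, cell 3.
So 7 goes to cell 3.

cell 3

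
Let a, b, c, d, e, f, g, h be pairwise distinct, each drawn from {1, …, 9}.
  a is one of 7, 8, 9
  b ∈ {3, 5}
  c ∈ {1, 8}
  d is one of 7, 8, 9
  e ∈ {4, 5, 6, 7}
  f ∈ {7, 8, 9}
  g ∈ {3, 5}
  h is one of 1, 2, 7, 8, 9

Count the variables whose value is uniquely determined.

2

b and g between them cover only {3, 5} — a naked pair. Remove those values from e.
a, d, f between them cover only {7, 8, 9} — a naked triple. Remove those values from c, e, h.
c must be 1 (only option left). Eliminate 1 elsewhere: h.
h must be 2 (only option left).
Determined: c=1, h=2. The other variables each still have more than one consistent value. That makes 2.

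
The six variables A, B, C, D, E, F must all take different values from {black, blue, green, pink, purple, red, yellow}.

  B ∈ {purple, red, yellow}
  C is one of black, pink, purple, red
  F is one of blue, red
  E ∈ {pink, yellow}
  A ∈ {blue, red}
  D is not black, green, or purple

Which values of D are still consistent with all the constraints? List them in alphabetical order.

pink, yellow

The 6 variables draw from only 6 values {black, blue, pink, purple, red, yellow}, so each is used; only C can be black, hence C = black.
The 5 still-open variables together cover exactly {blue, pink, purple, red, yellow} — 5 values for 5 variables — and purple appears only in B's list, so B = purple.
A and F between them cover only {blue, red} — a naked pair. Remove those values from D.
No further eliminations apply; D can still be any of pink, yellow.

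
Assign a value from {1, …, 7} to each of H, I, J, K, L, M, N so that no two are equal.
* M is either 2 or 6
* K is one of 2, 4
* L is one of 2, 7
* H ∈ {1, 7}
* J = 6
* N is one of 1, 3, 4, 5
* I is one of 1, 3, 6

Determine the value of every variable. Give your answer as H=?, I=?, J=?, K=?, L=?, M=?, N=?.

J has just one choice, so J = 6. Remove 6 from I, M.
M must be 2 (only option left). So K, L can't be 2.
K has just one choice, so K = 4. Eliminate 4 elsewhere: N.
L must be 7 (only option left). Eliminate 7 elsewhere: H.
H has just one choice, so H = 1. Remove 1 from I, N.
That leaves I = 3. Remove 3 from N.
N must be 5 (only option left).

H=1, I=3, J=6, K=4, L=7, M=2, N=5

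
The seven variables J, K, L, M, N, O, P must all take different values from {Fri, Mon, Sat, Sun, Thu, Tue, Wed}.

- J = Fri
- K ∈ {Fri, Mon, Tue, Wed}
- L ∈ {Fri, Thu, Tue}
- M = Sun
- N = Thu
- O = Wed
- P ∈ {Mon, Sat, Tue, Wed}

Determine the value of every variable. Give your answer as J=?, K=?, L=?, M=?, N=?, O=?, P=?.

J=Fri, K=Mon, L=Tue, M=Sun, N=Thu, O=Wed, P=Sat

J's domain is down to {Fri}, so J = Fri. Eliminate Fri elsewhere: K, L.
That leaves M = Sun.
That leaves N = Thu. Strike Thu from L.
O must be Wed (only option left). Remove Wed from K, P.
L has just one choice, so L = Tue. Eliminate Tue elsewhere: K, P.
K must be Mon (only option left). So P can't be Mon.
P must be Sat (only option left).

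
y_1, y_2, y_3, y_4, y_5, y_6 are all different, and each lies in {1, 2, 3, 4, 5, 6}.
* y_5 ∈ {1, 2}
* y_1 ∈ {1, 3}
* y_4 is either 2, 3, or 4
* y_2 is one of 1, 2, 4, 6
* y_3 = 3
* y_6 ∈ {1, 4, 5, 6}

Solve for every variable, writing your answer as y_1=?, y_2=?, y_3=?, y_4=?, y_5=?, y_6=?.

y_3's domain is down to {3}, so y_3 = 3. Strike 3 from y_1, y_4.
That leaves y_1 = 1. Remove 1 from y_2, y_5, y_6.
That leaves y_5 = 2. So y_2, y_4 can't be 2.
y_4's domain is down to {4}, so y_4 = 4. So y_2, y_6 can't be 4.
y_2's domain is down to {6}, so y_2 = 6. Eliminate 6 elsewhere: y_6.
That leaves y_6 = 5.

y_1=1, y_2=6, y_3=3, y_4=4, y_5=2, y_6=5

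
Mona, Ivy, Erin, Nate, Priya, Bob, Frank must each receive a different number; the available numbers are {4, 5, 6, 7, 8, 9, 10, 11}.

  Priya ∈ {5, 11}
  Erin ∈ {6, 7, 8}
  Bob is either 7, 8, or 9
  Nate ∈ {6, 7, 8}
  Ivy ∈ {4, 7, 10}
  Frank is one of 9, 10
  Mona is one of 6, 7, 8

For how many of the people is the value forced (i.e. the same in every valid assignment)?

3

Mona, Erin, Nate share exactly the 3 values {6, 7, 8}; by pigeonhole those values go to them, so strike 6, 7, 8 from Ivy, Bob.
Bob must be 9 (only option left). Remove 9 from Frank.
That leaves Frank = 10. Remove 10 from Ivy.
Ivy has just one choice, so Ivy = 4.
Determined: Ivy=4, Bob=9, Frank=10. The other people each still have more than one consistent value. That makes 3.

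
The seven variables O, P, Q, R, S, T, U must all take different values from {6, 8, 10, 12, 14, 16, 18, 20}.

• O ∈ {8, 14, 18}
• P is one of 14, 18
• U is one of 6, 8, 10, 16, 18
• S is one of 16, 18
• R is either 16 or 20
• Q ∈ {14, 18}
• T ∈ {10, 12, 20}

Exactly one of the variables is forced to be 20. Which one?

R

P and Q share exactly the 2 values {14, 18}; by pigeonhole those values go to them, so strike 14, 18 from O, S, U.
That leaves O = 8. Remove 8 from U.
That leaves S = 16. So R, U can't be 16.
So 20 goes to R.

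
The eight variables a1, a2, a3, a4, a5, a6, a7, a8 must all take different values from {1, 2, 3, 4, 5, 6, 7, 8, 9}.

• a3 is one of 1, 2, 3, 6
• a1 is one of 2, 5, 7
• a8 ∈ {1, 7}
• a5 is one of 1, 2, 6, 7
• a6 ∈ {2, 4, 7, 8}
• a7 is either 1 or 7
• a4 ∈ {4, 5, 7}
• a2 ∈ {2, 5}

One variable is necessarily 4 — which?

a4

Among the 8 variables, 3 fits only a3 (and all 8 values in {1, 2, 3, 4, 5, 6, 7, 8} must be used), so a3 = 3.
The 7 still-open variables draw from only 7 values {1, 2, 4, 5, 6, 7, 8}, so each is used; only a5 can be 6, hence a5 = 6.
Among the 6 still-open variables, 8 fits only a6 (and all 6 values in {1, 2, 4, 5, 7, 8} must be used), so a6 = 8.
The 5 still-open variables draw from only 5 values {1, 2, 4, 5, 7}, so each is used; only a4 can be 4, hence a4 = 4.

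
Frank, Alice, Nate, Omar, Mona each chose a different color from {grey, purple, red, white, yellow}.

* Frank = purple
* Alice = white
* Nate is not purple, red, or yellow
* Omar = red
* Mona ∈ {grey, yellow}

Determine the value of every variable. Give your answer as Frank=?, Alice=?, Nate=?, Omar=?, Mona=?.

Frank=purple, Alice=white, Nate=grey, Omar=red, Mona=yellow

Frank has just one choice, so Frank = purple.
Alice must be white (only option left). Eliminate white elsewhere: Nate.
Nate has just one choice, so Nate = grey. So Mona can't be grey.
That leaves Omar = red.
Mona has just one choice, so Mona = yellow.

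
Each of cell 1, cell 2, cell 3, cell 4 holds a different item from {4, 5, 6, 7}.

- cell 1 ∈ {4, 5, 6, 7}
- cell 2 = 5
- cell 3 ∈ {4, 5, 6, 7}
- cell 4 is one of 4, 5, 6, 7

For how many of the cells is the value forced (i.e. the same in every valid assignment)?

1

cell 2 must be 5 (only option left). Eliminate 5 elsewhere: cell 1, cell 3, cell 4.
Determined: cell 2=5. The other cells each still have more than one consistent value. That makes 1.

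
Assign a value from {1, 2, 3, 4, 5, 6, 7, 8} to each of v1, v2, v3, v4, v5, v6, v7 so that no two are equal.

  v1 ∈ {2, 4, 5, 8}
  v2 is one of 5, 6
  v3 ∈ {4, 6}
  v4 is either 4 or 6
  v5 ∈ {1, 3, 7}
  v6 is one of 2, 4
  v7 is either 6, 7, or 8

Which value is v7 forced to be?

7

The 2 variables v3 and v4 are confined to {4, 6}, which locks those values in; drop them from v1, v2, v6, v7.
v2's domain is down to {5}, so v2 = 5. Strike 5 from v1.
v6's domain is down to {2}, so v6 = 2. Strike 2 from v1.
That leaves v1 = 8. Remove 8 from v7.
So v7 = 7.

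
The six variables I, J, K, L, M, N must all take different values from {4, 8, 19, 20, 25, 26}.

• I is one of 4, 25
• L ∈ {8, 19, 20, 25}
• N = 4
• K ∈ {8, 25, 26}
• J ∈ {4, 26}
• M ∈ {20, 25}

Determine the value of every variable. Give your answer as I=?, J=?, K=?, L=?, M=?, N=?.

N must be 4 (only option left). Strike 4 from I, J.
I's domain is down to {25}, so I = 25. So K, L, M can't be 25.
J's domain is down to {26}, so J = 26. Strike 26 from K.
K has just one choice, so K = 8. Remove 8 from L.
M's domain is down to {20}, so M = 20. Strike 20 from L.
That leaves L = 19.

I=25, J=26, K=8, L=19, M=20, N=4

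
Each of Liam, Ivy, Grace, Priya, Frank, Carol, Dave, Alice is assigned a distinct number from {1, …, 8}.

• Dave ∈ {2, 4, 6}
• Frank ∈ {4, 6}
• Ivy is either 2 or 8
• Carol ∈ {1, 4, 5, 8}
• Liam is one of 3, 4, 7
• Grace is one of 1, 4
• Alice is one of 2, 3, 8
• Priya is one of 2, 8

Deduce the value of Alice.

The 8 variables together cover exactly {1, 2, 3, 4, 5, 6, 7, 8} — 8 values for 8 variables — and 5 appears only in Carol's list, so Carol = 5.
The 7 still-open variables together cover exactly {1, 2, 3, 4, 6, 7, 8} — 7 values for 7 variables — and 1 appears only in Grace's list, so Grace = 1.
The 6 still-open variables draw from only 6 values {2, 3, 4, 6, 7, 8}, so each is used; only Liam can be 7, hence Liam = 7.
Among the 5 still-open variables, 3 fits only Alice (and all 5 values in {2, 3, 4, 6, 8} must be used), so Alice = 3.

3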